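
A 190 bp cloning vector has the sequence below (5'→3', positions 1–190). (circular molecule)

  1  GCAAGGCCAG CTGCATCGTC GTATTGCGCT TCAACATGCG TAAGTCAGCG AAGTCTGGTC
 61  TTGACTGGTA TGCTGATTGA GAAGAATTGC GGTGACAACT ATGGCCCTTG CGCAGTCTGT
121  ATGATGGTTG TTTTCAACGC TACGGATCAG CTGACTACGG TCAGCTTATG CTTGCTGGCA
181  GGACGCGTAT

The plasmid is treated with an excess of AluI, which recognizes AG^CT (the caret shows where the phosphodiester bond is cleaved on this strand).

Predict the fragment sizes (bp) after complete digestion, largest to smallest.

AluI sites (AGCT) start at positions 9, 149, 163.
AluI cuts after base 2 of each site, so after positions 10, 150, 164.
Circular molecule, 3 cuts → 3 fragments:
  11–150 → 140 bp
  151–164 → 14 bp
  165–190 then 1–10 → 26 + 10 = 36 bp
Sorted largest to smallest: 140, 36, 14 bp.

140, 36, 14 bp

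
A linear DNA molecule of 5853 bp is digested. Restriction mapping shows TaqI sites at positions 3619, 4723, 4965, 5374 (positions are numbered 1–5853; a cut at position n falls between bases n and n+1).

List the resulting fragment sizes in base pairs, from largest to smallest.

3619, 1104, 479, 409, 242 bp

Linear molecule, 4 cuts → 5 fragments:
  3619 − 0 = 3619 bp
  4723 − 3619 = 1104 bp
  4965 − 4723 = 242 bp
  5374 − 4965 = 409 bp
  5853 − 5374 = 479 bp
Sorted largest to smallest: 3619, 1104, 479, 409, 242 bp.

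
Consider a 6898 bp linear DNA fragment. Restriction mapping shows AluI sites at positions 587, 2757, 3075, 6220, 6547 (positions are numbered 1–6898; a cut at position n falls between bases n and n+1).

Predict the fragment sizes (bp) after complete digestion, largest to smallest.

Linear molecule, 5 cuts → 6 fragments:
  587 − 0 = 587 bp
  2757 − 587 = 2170 bp
  3075 − 2757 = 318 bp
  6220 − 3075 = 3145 bp
  6547 − 6220 = 327 bp
  6898 − 6547 = 351 bp
Sorted largest to smallest: 3145, 2170, 587, 351, 327, 318 bp.

3145, 2170, 587, 351, 327, 318 bp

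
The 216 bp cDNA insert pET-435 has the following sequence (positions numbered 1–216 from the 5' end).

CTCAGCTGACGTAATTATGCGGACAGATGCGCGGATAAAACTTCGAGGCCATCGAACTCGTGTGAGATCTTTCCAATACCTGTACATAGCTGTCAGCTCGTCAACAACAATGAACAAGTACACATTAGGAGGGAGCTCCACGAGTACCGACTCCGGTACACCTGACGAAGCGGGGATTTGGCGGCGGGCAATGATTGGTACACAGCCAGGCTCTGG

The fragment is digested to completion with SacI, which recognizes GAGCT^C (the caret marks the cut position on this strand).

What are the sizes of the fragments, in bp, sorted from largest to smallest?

137, 79 bp

The SacI site (GAGCTC) starts at position 133.
SacI cuts after base 5 of each site (before the last base), so after position 137.
Linear molecule, 1 cut → 2 fragments:
  1–137 → 137 bp
  138–216 → 79 bp
Sorted largest to smallest: 137, 79 bp.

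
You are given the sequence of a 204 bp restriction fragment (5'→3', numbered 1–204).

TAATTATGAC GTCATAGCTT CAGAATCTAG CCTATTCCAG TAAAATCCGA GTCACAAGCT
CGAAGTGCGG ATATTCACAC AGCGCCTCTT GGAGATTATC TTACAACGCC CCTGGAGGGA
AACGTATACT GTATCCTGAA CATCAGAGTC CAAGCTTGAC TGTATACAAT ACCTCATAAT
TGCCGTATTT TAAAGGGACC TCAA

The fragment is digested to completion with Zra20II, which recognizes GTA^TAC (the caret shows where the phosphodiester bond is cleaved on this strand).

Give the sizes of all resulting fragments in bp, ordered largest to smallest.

Zra20II sites (GTATAC) start at positions 124, 162.
Zra20II cuts after base 3 of each site, so after positions 126, 164.
Linear molecule, 2 cuts → 3 fragments:
  1–126 → 126 bp
  127–164 → 38 bp
  165–204 → 40 bp
Sorted largest to smallest: 126, 40, 38 bp.

126, 40, 38 bp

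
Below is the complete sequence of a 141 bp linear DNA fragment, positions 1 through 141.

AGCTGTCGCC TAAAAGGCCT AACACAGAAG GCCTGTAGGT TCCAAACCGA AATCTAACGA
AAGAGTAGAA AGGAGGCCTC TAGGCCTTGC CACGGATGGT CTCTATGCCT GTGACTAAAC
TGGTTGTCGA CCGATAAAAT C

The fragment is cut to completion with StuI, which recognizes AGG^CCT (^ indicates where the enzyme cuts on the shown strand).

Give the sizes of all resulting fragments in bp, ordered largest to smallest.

StuI sites (AGGCCT) start at positions 15, 29, 74, 82.
StuI cuts after base 3 of each site, so after positions 17, 31, 76, 84.
Linear molecule, 4 cuts → 5 fragments:
  1–17 → 17 bp
  18–31 → 14 bp
  32–76 → 45 bp
  77–84 → 8 bp
  85–141 → 57 bp
Sorted largest to smallest: 57, 45, 17, 14, 8 bp.

57, 45, 17, 14, 8 bp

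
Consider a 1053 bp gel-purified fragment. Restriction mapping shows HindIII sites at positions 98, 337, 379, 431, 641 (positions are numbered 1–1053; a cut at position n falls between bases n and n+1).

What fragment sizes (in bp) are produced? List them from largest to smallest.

Linear molecule, 5 cuts → 6 fragments:
  98 − 0 = 98 bp
  337 − 98 = 239 bp
  379 − 337 = 42 bp
  431 − 379 = 52 bp
  641 − 431 = 210 bp
  1053 − 641 = 412 bp
Sorted largest to smallest: 412, 239, 210, 98, 52, 42 bp.

412, 239, 210, 98, 52, 42 bp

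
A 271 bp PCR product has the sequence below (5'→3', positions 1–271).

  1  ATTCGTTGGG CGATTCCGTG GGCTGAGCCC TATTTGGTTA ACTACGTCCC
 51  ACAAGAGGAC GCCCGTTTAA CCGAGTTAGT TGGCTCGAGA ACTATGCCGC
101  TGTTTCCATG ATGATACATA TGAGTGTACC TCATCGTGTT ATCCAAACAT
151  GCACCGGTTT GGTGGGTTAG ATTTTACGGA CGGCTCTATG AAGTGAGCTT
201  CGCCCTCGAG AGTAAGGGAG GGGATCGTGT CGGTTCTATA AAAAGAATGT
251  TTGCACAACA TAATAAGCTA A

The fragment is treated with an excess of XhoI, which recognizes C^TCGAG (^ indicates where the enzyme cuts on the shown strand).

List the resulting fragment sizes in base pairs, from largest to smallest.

XhoI sites (CTCGAG) start at positions 84, 205.
XhoI cuts after the first base of each site, so after positions 84, 205.
Linear molecule, 2 cuts → 3 fragments:
  1–84 → 84 bp
  85–205 → 121 bp
  206–271 → 66 bp
Sorted largest to smallest: 121, 84, 66 bp.

121, 84, 66 bp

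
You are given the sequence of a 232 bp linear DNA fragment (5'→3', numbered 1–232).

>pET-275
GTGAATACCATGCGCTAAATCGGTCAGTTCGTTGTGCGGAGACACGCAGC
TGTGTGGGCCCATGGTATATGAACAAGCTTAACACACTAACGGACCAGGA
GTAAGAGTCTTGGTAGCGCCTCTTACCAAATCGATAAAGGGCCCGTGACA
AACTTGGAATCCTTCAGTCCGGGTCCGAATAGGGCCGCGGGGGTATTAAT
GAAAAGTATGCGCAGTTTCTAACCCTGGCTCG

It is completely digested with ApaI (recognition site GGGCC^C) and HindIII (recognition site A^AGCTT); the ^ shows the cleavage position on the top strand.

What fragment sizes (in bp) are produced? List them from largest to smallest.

ApaI sites (GGGCCC) start at positions 56, 139.
ApaI cuts after base 5 of each site (before the last base), so after positions 60, 143.
The HindIII site (AAGCTT) starts at position 75.
HindIII cuts after the first base of each site, so after position 75.
Combined cut positions: 60, 75, 143.
Linear molecule, 3 cuts → 4 fragments:
  1–60 → 60 bp
  61–75 → 15 bp
  76–143 → 68 bp
  144–232 → 89 bp
Sorted largest to smallest: 89, 68, 60, 15 bp.

89, 68, 60, 15 bp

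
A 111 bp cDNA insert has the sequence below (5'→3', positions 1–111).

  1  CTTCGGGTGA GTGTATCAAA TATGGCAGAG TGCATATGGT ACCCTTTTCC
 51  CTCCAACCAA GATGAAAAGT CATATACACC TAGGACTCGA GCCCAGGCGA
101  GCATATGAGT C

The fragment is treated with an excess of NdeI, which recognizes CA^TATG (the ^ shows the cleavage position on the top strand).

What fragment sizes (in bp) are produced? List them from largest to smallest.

NdeI sites (CATATG) start at positions 33, 102.
NdeI cuts after base 2 of each site, so after positions 34, 103.
Linear molecule, 2 cuts → 3 fragments:
  1–34 → 34 bp
  35–103 → 69 bp
  104–111 → 8 bp
Sorted largest to smallest: 69, 34, 8 bp.

69, 34, 8 bp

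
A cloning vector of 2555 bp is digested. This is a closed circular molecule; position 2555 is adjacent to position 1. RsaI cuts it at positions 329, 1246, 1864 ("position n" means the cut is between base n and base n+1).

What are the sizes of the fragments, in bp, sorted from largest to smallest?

Circular molecule, 3 cuts → 3 fragments:
  1246 − 329 = 917 bp
  1864 − 1246 = 618 bp
  wrap: 2555 − 1864 + 329 = 1020 bp
Sorted largest to smallest: 1020, 917, 618 bp.

1020, 917, 618 bp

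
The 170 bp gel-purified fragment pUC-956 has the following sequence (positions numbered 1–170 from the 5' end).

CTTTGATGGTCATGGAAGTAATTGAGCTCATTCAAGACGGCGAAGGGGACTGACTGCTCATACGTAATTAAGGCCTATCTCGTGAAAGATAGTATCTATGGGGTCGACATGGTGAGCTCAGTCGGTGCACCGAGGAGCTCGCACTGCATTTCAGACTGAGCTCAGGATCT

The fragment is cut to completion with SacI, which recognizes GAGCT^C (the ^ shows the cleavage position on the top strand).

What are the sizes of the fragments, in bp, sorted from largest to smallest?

SacI sites (GAGCTC) start at positions 24, 114, 135, 158.
SacI cuts after base 5 of each site (before the last base), so after positions 28, 118, 139, 162.
Linear molecule, 4 cuts → 5 fragments:
  1–28 → 28 bp
  29–118 → 90 bp
  119–139 → 21 bp
  140–162 → 23 bp
  163–170 → 8 bp
Sorted largest to smallest: 90, 28, 23, 21, 8 bp.

90, 28, 23, 21, 8 bp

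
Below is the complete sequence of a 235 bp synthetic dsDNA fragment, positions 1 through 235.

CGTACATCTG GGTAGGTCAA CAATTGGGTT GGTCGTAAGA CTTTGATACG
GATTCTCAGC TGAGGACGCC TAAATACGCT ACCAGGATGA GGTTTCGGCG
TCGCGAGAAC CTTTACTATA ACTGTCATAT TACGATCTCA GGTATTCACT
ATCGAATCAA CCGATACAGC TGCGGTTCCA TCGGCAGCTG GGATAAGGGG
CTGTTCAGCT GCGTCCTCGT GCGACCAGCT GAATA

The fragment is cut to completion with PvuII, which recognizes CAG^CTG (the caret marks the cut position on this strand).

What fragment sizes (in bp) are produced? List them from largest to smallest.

PvuII sites (CAGCTG) start at positions 57, 167, 185, 206, 226.
PvuII cuts after base 3 of each site, so after positions 59, 169, 187, 208, 228.
Linear molecule, 5 cuts → 6 fragments:
  1–59 → 59 bp
  60–169 → 110 bp
  170–187 → 18 bp
  188–208 → 21 bp
  209–228 → 20 bp
  229–235 → 7 bp
Sorted largest to smallest: 110, 59, 21, 20, 18, 7 bp.

110, 59, 21, 20, 18, 7 bp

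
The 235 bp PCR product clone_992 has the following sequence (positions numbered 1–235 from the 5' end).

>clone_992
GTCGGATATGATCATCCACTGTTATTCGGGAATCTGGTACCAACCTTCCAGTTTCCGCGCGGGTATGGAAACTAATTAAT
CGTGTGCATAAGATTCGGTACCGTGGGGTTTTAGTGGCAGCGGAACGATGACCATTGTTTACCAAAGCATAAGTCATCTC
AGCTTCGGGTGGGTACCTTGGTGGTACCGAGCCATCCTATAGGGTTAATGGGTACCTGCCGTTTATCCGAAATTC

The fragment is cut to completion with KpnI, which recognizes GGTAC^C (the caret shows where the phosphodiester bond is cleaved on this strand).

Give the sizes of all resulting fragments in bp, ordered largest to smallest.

KpnI sites (GGTACC) start at positions 36, 97, 172, 183, 211.
KpnI cuts after base 5 of each site (before the last base), so after positions 40, 101, 176, 187, 215.
Linear molecule, 5 cuts → 6 fragments:
  1–40 → 40 bp
  41–101 → 61 bp
  102–176 → 75 bp
  177–187 → 11 bp
  188–215 → 28 bp
  216–235 → 20 bp
Sorted largest to smallest: 75, 61, 40, 28, 20, 11 bp.

75, 61, 40, 28, 20, 11 bp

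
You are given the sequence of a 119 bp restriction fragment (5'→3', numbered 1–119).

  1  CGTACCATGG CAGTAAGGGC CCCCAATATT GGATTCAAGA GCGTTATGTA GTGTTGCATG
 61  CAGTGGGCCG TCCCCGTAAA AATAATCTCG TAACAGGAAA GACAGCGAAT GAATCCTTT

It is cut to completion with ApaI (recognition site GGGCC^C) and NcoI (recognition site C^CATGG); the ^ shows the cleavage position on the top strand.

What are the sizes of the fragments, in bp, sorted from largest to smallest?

The ApaI site (GGGCCC) starts at position 17.
ApaI cuts after base 5 of each site (before the last base), so after position 21.
The NcoI site (CCATGG) starts at position 5.
NcoI cuts after the first base of each site, so after position 5.
Combined cut positions: 5, 21.
Linear molecule, 2 cuts → 3 fragments:
  1–5 → 5 bp
  6–21 → 16 bp
  22–119 → 98 bp
Sorted largest to smallest: 98, 16, 5 bp.

98, 16, 5 bp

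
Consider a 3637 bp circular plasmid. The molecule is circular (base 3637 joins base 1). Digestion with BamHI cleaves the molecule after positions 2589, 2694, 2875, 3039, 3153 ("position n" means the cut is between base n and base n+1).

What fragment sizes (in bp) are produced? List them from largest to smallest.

Circular molecule, 5 cuts → 5 fragments:
  2694 − 2589 = 105 bp
  2875 − 2694 = 181 bp
  3039 − 2875 = 164 bp
  3153 − 3039 = 114 bp
  wrap: 3637 − 3153 + 2589 = 3073 bp
Sorted largest to smallest: 3073, 181, 164, 114, 105 bp.

3073, 181, 164, 114, 105 bp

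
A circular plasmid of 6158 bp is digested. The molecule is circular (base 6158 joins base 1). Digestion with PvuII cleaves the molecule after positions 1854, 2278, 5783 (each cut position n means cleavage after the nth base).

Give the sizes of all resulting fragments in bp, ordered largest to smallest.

Circular molecule, 3 cuts → 3 fragments:
  2278 − 1854 = 424 bp
  5783 − 2278 = 3505 bp
  wrap: 6158 − 5783 + 1854 = 2229 bp
Sorted largest to smallest: 3505, 2229, 424 bp.

3505, 2229, 424 bp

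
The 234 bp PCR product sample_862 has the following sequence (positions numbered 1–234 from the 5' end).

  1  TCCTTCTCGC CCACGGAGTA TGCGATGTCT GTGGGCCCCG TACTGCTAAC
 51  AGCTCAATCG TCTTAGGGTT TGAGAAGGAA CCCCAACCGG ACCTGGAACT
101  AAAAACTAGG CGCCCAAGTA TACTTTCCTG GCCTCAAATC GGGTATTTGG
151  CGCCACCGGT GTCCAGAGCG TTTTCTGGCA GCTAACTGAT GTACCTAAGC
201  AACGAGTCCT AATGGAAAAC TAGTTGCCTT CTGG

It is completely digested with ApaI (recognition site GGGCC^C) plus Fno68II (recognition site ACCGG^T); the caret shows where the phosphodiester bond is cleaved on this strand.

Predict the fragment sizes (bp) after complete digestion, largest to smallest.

122, 75, 37 bp

The ApaI site (GGGCCC) starts at position 33.
ApaI cuts after base 5 of each site (before the last base), so after position 37.
The Fno68II site (ACCGGT) starts at position 155.
Fno68II cuts after base 5 of each site (before the last base), so after position 159.
Combined cut positions: 37, 159.
Linear molecule, 2 cuts → 3 fragments:
  1–37 → 37 bp
  38–159 → 122 bp
  160–234 → 75 bp
Sorted largest to smallest: 122, 75, 37 bp.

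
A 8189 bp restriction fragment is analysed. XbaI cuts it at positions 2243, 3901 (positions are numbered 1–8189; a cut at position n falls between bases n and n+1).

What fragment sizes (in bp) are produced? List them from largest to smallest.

Linear molecule, 2 cuts → 3 fragments:
  2243 − 0 = 2243 bp
  3901 − 2243 = 1658 bp
  8189 − 3901 = 4288 bp
Sorted largest to smallest: 4288, 2243, 1658 bp.

4288, 2243, 1658 bp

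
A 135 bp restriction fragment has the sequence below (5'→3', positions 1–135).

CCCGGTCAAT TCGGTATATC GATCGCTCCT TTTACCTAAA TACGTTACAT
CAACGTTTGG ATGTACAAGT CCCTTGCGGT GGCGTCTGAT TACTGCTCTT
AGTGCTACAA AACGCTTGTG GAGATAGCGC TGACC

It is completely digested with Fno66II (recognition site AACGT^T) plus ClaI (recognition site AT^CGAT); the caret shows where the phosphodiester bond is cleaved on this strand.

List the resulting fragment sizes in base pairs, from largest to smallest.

The Fno66II site (AACGTT) starts at position 52.
Fno66II cuts after base 5 of each site (before the last base), so after position 56.
The ClaI site (ATCGAT) starts at position 18.
ClaI cuts after base 2 of each site, so after position 19.
Combined cut positions: 19, 56.
Linear molecule, 2 cuts → 3 fragments:
  1–19 → 19 bp
  20–56 → 37 bp
  57–135 → 79 bp
Sorted largest to smallest: 79, 37, 19 bp.

79, 37, 19 bp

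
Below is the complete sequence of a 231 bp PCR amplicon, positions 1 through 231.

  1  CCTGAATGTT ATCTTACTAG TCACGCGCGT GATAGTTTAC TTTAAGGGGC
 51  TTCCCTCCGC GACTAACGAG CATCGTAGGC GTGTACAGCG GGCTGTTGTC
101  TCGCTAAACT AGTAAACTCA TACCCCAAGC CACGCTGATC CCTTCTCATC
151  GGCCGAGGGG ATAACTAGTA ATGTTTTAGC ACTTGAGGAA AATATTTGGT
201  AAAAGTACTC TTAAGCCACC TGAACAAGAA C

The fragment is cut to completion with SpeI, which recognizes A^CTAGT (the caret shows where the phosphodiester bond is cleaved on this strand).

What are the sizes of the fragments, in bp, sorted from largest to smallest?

SpeI sites (ACTAGT) start at positions 16, 108, 164.
SpeI cuts after the first base of each site, so after positions 16, 108, 164.
Linear molecule, 3 cuts → 4 fragments:
  1–16 → 16 bp
  17–108 → 92 bp
  109–164 → 56 bp
  165–231 → 67 bp
Sorted largest to smallest: 92, 67, 56, 16 bp.

92, 67, 56, 16 bp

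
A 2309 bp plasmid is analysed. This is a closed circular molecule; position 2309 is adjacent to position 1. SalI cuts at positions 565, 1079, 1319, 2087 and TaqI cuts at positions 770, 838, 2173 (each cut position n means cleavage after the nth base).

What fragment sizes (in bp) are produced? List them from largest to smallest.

768, 701, 241, 240, 205, 86, 68 bp

Combined cut positions (sorted): 565, 770, 838, 1079, 1319, 2087, 2173.
Circular molecule, 7 cuts → 7 fragments:
  770 − 565 = 205 bp
  838 − 770 = 68 bp
  1079 − 838 = 241 bp
  1319 − 1079 = 240 bp
  2087 − 1319 = 768 bp
  2173 − 2087 = 86 bp
  wrap: 2309 − 2173 + 565 = 701 bp
Sorted largest to smallest: 768, 701, 241, 240, 205, 86, 68 bp.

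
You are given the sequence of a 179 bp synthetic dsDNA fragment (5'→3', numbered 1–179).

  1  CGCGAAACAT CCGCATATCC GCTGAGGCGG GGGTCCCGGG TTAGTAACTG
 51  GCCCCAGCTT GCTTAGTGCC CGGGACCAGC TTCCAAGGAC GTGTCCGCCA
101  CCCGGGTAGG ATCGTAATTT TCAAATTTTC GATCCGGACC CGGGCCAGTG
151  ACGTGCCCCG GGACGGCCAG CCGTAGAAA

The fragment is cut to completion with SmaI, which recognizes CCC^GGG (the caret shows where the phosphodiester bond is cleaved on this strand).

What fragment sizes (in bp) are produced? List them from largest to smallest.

SmaI sites (CCCGGG) start at positions 35, 69, 101, 139, 157.
SmaI cuts after base 3 of each site, so after positions 37, 71, 103, 141, 159.
Linear molecule, 5 cuts → 6 fragments:
  1–37 → 37 bp
  38–71 → 34 bp
  72–103 → 32 bp
  104–141 → 38 bp
  142–159 → 18 bp
  160–179 → 20 bp
Sorted largest to smallest: 38, 37, 34, 32, 20, 18 bp.

38, 37, 34, 32, 20, 18 bp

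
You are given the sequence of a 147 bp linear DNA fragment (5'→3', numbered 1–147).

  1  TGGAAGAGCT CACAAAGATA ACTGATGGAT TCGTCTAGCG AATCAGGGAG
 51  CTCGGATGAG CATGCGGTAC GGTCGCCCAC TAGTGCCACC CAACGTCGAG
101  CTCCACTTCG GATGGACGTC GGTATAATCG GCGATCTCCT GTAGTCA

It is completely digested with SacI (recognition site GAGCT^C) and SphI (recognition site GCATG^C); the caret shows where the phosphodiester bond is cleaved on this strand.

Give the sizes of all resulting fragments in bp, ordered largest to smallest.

45, 42, 38, 12, 10 bp

SacI sites (GAGCTC) start at positions 6, 48, 98.
SacI cuts after base 5 of each site (before the last base), so after positions 10, 52, 102.
The SphI site (GCATGC) starts at position 60.
SphI cuts after base 5 of each site (before the last base), so after position 64.
Combined cut positions: 10, 52, 64, 102.
Linear molecule, 4 cuts → 5 fragments:
  1–10 → 10 bp
  11–52 → 42 bp
  53–64 → 12 bp
  65–102 → 38 bp
  103–147 → 45 bp
Sorted largest to smallest: 45, 42, 38, 12, 10 bp.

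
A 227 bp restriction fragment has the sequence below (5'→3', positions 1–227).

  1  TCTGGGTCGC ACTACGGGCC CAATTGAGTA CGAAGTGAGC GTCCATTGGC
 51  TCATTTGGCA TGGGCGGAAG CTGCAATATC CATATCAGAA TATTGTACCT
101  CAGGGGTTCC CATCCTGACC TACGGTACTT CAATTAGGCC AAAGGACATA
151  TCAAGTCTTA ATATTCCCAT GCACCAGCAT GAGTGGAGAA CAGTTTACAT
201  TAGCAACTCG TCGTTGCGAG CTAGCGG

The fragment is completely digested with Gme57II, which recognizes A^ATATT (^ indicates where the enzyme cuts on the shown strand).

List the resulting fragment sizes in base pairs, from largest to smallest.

89, 71, 67 bp

Gme57II sites (AATATT) start at positions 89, 160.
Gme57II cuts after the first base of each site, so after positions 89, 160.
Linear molecule, 2 cuts → 3 fragments:
  1–89 → 89 bp
  90–160 → 71 bp
  161–227 → 67 bp
Sorted largest to smallest: 89, 71, 67 bp.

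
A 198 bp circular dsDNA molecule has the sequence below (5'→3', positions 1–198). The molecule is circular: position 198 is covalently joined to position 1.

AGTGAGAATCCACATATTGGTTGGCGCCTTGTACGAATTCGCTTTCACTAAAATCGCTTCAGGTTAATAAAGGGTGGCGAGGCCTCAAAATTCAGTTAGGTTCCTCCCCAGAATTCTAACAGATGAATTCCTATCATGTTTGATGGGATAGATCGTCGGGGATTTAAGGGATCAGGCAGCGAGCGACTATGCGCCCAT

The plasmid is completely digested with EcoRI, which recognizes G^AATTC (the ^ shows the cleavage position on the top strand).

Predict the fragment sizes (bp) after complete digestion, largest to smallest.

108, 76, 14 bp

EcoRI sites (GAATTC) start at positions 35, 111, 125.
EcoRI cuts after the first base of each site, so after positions 35, 111, 125.
Circular molecule, 3 cuts → 3 fragments:
  36–111 → 76 bp
  112–125 → 14 bp
  126–198 then 1–35 → 73 + 35 = 108 bp
Sorted largest to smallest: 108, 76, 14 bp.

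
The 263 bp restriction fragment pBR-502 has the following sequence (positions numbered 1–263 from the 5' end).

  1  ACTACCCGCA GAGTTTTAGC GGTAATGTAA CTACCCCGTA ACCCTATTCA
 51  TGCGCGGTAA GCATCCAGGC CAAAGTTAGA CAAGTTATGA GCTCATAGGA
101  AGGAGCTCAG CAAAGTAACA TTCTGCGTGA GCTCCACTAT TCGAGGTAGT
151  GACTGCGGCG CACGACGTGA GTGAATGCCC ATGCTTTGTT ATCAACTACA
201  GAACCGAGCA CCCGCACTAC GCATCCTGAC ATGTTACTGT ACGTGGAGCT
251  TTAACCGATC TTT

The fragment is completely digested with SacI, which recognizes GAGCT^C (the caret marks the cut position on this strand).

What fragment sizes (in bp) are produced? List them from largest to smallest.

SacI sites (GAGCTC) start at positions 89, 103, 129.
SacI cuts after base 5 of each site (before the last base), so after positions 93, 107, 133.
Linear molecule, 3 cuts → 4 fragments:
  1–93 → 93 bp
  94–107 → 14 bp
  108–133 → 26 bp
  134–263 → 130 bp
Sorted largest to smallest: 130, 93, 26, 14 bp.

130, 93, 26, 14 bp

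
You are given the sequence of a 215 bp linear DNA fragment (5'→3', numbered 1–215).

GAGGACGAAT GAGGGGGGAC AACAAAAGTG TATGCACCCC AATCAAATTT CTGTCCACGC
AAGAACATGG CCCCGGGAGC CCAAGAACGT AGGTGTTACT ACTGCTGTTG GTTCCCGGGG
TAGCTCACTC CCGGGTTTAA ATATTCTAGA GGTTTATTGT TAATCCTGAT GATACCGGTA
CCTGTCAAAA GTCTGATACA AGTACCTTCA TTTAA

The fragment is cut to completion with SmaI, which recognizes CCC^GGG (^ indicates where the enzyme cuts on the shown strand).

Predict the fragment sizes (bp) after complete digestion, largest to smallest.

83, 74, 42, 16 bp

SmaI sites (CCCGGG) start at positions 72, 114, 130.
SmaI cuts after base 3 of each site, so after positions 74, 116, 132.
Linear molecule, 3 cuts → 4 fragments:
  1–74 → 74 bp
  75–116 → 42 bp
  117–132 → 16 bp
  133–215 → 83 bp
Sorted largest to smallest: 83, 74, 42, 16 bp.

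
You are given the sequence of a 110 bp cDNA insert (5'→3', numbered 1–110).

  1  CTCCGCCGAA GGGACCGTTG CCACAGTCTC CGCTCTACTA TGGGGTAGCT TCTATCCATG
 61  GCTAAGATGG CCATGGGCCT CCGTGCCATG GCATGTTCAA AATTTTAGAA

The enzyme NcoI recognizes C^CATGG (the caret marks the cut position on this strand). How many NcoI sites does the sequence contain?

3

CCATGG occurs starting at positions 56, 71, 86.
NcoI cuts at 3 sites.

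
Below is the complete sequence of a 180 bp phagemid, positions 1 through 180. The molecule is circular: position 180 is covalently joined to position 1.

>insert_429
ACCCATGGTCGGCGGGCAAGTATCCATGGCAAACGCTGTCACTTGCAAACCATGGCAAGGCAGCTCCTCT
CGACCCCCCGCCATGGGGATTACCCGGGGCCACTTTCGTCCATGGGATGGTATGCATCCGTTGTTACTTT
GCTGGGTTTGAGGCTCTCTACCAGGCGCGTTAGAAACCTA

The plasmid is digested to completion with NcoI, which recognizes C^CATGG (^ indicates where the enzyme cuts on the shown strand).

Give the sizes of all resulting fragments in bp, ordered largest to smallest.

73, 31, 29, 26, 21 bp

NcoI sites (CCATGG) start at positions 3, 24, 50, 81, 110.
NcoI cuts after the first base of each site, so after positions 3, 24, 50, 81, 110.
Circular molecule, 5 cuts → 5 fragments:
  4–24 → 21 bp
  25–50 → 26 bp
  51–81 → 31 bp
  82–110 → 29 bp
  111–180 then 1–3 → 70 + 3 = 73 bp
Sorted largest to smallest: 73, 31, 29, 26, 21 bp.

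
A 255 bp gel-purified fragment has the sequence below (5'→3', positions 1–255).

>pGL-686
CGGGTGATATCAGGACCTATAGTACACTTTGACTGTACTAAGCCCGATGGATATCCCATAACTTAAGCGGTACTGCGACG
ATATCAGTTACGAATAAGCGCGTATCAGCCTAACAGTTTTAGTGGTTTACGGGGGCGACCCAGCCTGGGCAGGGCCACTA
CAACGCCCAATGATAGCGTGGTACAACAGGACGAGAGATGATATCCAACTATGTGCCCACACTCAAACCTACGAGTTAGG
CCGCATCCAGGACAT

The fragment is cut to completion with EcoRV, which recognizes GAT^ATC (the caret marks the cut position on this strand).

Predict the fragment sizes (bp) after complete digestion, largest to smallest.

120, 53, 44, 30, 8 bp

EcoRV sites (GATATC) start at positions 6, 50, 80, 200.
EcoRV cuts after base 3 of each site, so after positions 8, 52, 82, 202.
Linear molecule, 4 cuts → 5 fragments:
  1–8 → 8 bp
  9–52 → 44 bp
  53–82 → 30 bp
  83–202 → 120 bp
  203–255 → 53 bp
Sorted largest to smallest: 120, 53, 44, 30, 8 bp.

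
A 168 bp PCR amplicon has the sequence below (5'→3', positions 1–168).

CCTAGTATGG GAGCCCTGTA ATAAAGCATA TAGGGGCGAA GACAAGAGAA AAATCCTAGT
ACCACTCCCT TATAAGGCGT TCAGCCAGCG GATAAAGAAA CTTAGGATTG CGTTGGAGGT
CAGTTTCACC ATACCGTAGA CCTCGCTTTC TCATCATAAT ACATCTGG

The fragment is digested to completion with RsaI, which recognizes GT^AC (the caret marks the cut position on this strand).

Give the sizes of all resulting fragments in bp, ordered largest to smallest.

108, 60 bp

The RsaI site (GTAC) starts at position 59.
RsaI cuts after base 2 of each site, so after position 60.
Linear molecule, 1 cut → 2 fragments:
  1–60 → 60 bp
  61–168 → 108 bp
Sorted largest to smallest: 108, 60 bp.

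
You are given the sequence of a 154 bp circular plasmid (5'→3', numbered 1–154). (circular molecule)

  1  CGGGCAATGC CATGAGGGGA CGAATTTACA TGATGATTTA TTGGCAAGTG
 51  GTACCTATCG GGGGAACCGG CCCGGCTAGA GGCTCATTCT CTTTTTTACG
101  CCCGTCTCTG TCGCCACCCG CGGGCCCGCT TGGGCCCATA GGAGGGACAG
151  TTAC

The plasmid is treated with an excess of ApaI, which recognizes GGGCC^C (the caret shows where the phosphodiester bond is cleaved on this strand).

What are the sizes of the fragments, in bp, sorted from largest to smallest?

144, 10 bp

ApaI sites (GGGCCC) start at positions 122, 132.
ApaI cuts after base 5 of each site (before the last base), so after positions 126, 136.
Circular molecule, 2 cuts → 2 fragments:
  127–136 → 10 bp
  137–154 then 1–126 → 18 + 126 = 144 bp
Sorted largest to smallest: 144, 10 bp.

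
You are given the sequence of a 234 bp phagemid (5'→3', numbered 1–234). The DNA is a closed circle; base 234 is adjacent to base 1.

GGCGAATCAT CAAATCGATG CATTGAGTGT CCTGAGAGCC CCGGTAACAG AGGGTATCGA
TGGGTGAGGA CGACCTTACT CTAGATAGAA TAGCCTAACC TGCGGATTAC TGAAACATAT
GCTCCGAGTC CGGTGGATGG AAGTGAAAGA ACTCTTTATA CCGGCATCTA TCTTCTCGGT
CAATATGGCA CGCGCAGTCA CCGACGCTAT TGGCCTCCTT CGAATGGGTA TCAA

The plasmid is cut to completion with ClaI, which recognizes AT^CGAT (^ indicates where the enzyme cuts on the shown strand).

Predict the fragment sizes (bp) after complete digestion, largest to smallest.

192, 42 bp

ClaI sites (ATCGAT) start at positions 14, 56.
ClaI cuts after base 2 of each site, so after positions 15, 57.
Circular molecule, 2 cuts → 2 fragments:
  16–57 → 42 bp
  58–234 then 1–15 → 177 + 15 = 192 bp
Sorted largest to smallest: 192, 42 bp.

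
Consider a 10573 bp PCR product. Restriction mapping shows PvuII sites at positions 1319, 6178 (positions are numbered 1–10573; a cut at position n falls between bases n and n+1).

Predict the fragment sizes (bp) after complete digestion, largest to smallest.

4859, 4395, 1319 bp

Linear molecule, 2 cuts → 3 fragments:
  1319 − 0 = 1319 bp
  6178 − 1319 = 4859 bp
  10573 − 6178 = 4395 bp
Sorted largest to smallest: 4859, 4395, 1319 bp.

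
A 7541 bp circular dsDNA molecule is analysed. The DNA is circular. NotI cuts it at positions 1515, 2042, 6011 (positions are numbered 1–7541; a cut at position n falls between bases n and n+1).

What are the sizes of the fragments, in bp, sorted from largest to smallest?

Circular molecule, 3 cuts → 3 fragments:
  2042 − 1515 = 527 bp
  6011 − 2042 = 3969 bp
  wrap: 7541 − 6011 + 1515 = 3045 bp
Sorted largest to smallest: 3969, 3045, 527 bp.

3969, 3045, 527 bp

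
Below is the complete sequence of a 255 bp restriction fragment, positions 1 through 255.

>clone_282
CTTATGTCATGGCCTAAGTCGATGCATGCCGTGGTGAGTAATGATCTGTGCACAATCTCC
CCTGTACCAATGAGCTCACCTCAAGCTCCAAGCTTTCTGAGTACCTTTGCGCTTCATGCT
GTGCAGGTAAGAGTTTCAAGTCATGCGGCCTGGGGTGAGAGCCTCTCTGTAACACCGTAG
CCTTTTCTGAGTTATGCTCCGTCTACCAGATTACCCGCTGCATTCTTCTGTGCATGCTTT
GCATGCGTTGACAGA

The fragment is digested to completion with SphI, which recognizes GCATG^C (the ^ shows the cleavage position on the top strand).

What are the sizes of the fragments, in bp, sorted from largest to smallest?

208, 28, 10, 9 bp

SphI sites (GCATGC) start at positions 24, 232, 241.
SphI cuts after base 5 of each site (before the last base), so after positions 28, 236, 245.
Linear molecule, 3 cuts → 4 fragments:
  1–28 → 28 bp
  29–236 → 208 bp
  237–245 → 9 bp
  246–255 → 10 bp
Sorted largest to smallest: 208, 28, 10, 9 bp.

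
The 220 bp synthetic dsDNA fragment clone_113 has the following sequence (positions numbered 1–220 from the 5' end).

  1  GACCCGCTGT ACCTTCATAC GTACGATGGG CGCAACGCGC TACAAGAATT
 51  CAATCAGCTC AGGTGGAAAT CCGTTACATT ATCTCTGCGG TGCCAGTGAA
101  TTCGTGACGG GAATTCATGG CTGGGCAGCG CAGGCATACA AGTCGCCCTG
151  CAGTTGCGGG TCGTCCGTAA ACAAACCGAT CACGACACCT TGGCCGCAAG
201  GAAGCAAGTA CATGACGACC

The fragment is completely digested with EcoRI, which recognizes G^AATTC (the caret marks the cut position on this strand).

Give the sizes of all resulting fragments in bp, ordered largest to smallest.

EcoRI sites (GAATTC) start at positions 46, 98, 111.
EcoRI cuts after the first base of each site, so after positions 46, 98, 111.
Linear molecule, 3 cuts → 4 fragments:
  1–46 → 46 bp
  47–98 → 52 bp
  99–111 → 13 bp
  112–220 → 109 bp
Sorted largest to smallest: 109, 52, 46, 13 bp.

109, 52, 46, 13 bp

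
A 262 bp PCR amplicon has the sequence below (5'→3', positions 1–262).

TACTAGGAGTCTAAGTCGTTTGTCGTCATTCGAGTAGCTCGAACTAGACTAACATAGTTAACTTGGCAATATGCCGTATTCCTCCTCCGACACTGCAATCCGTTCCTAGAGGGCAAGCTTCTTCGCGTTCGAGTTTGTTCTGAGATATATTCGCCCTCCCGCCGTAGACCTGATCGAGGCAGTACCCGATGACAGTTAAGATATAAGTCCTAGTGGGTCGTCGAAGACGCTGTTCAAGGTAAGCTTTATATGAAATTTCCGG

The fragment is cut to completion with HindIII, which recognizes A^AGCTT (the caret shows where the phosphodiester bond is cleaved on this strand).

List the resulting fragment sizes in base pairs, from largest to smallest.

126, 115, 21 bp

HindIII sites (AAGCTT) start at positions 115, 241.
HindIII cuts after the first base of each site, so after positions 115, 241.
Linear molecule, 2 cuts → 3 fragments:
  1–115 → 115 bp
  116–241 → 126 bp
  242–262 → 21 bp
Sorted largest to smallest: 126, 115, 21 bp.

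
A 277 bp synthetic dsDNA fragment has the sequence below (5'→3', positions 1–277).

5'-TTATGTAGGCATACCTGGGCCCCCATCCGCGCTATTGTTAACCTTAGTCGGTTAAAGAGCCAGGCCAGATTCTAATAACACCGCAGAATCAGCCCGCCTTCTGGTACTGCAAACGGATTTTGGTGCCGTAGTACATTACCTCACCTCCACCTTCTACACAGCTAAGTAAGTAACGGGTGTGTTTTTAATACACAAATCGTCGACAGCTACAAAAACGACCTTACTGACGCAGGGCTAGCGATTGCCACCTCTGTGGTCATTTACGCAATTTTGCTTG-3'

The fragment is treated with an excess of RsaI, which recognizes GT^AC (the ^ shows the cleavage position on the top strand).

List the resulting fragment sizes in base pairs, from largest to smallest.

145, 105, 27 bp

RsaI sites (GTAC) start at positions 104, 131.
RsaI cuts after base 2 of each site, so after positions 105, 132.
Linear molecule, 2 cuts → 3 fragments:
  1–105 → 105 bp
  106–132 → 27 bp
  133–277 → 145 bp
Sorted largest to smallest: 145, 105, 27 bp.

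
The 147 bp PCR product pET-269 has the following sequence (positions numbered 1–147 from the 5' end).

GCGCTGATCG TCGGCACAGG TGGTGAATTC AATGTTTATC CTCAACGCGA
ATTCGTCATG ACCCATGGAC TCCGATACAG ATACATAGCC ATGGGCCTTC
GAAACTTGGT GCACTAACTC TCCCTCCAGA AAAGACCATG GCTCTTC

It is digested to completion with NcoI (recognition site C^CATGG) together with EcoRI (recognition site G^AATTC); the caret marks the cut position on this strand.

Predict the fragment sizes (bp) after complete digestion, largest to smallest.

47, 26, 25, 24, 14, 11 bp

NcoI sites (CCATGG) start at positions 63, 89, 136.
NcoI cuts after the first base of each site, so after positions 63, 89, 136.
EcoRI sites (GAATTC) start at positions 25, 49.
EcoRI cuts after the first base of each site, so after positions 25, 49.
Combined cut positions: 25, 49, 63, 89, 136.
Linear molecule, 5 cuts → 6 fragments:
  1–25 → 25 bp
  26–49 → 24 bp
  50–63 → 14 bp
  64–89 → 26 bp
  90–136 → 47 bp
  137–147 → 11 bp
Sorted largest to smallest: 47, 26, 25, 24, 14, 11 bp.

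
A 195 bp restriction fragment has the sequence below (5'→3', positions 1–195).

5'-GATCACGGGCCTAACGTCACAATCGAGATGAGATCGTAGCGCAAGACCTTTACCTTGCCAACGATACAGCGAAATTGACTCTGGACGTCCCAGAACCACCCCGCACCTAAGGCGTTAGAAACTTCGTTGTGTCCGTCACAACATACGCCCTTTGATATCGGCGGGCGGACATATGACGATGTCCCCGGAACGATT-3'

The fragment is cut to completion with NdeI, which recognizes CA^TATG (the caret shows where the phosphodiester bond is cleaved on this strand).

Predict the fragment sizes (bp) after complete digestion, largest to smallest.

171, 24 bp

The NdeI site (CATATG) starts at position 170.
NdeI cuts after base 2 of each site, so after position 171.
Linear molecule, 1 cut → 2 fragments:
  1–171 → 171 bp
  172–195 → 24 bp
Sorted largest to smallest: 171, 24 bp.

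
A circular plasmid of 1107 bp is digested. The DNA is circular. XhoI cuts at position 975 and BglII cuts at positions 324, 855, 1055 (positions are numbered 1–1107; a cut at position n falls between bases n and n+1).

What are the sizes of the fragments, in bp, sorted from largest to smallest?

Combined cut positions (sorted): 324, 855, 975, 1055.
Circular molecule, 4 cuts → 4 fragments:
  855 − 324 = 531 bp
  975 − 855 = 120 bp
  1055 − 975 = 80 bp
  wrap: 1107 − 1055 + 324 = 376 bp
Sorted largest to smallest: 531, 376, 120, 80 bp.

531, 376, 120, 80 bp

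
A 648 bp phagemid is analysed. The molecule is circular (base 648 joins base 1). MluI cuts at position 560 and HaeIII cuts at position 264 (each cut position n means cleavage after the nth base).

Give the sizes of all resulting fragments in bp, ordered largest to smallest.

352, 296 bp

Combined cut positions (sorted): 264, 560.
Circular molecule, 2 cuts → 2 fragments:
  560 − 264 = 296 bp
  wrap: 648 − 560 + 264 = 352 bp
Sorted largest to smallest: 352, 296 bp.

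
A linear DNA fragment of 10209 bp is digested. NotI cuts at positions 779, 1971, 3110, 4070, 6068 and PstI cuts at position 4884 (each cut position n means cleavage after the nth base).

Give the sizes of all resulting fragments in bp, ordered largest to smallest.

4141, 1192, 1184, 1139, 960, 814, 779 bp

Combined cut positions (sorted): 779, 1971, 3110, 4070, 4884, 6068.
Linear molecule, 6 cuts → 7 fragments:
  779 − 0 = 779 bp
  1971 − 779 = 1192 bp
  3110 − 1971 = 1139 bp
  4070 − 3110 = 960 bp
  4884 − 4070 = 814 bp
  6068 − 4884 = 1184 bp
  10209 − 6068 = 4141 bp
Sorted largest to smallest: 4141, 1192, 1184, 1139, 960, 814, 779 bp.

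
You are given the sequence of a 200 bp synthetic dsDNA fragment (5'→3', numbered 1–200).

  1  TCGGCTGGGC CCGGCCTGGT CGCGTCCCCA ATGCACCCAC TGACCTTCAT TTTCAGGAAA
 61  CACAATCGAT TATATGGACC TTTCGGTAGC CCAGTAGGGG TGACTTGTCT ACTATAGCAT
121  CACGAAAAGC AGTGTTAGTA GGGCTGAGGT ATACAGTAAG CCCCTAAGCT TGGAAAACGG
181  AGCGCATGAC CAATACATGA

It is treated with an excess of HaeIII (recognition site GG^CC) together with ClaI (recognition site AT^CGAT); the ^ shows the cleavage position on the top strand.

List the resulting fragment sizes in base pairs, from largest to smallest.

134, 52, 9, 5 bp

HaeIII sites (GGCC) start at positions 8, 13.
HaeIII cuts after base 2 of each site, so after positions 9, 14.
The ClaI site (ATCGAT) starts at position 65.
ClaI cuts after base 2 of each site, so after position 66.
Combined cut positions: 9, 14, 66.
Linear molecule, 3 cuts → 4 fragments:
  1–9 → 9 bp
  10–14 → 5 bp
  15–66 → 52 bp
  67–200 → 134 bp
Sorted largest to smallest: 134, 52, 9, 5 bp.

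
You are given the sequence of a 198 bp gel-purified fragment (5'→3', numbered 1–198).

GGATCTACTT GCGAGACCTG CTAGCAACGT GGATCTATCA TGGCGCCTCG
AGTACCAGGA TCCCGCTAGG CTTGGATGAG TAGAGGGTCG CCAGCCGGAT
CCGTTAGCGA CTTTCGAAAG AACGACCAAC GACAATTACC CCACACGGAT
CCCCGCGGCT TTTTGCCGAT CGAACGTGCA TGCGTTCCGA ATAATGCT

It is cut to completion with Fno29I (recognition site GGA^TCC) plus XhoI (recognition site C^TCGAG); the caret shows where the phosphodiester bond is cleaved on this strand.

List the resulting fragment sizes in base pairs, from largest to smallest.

Fno29I sites (GGATCC) start at positions 58, 97, 147.
Fno29I cuts after base 3 of each site, so after positions 60, 99, 149.
The XhoI site (CTCGAG) starts at position 47.
XhoI cuts after the first base of each site, so after position 47.
Combined cut positions: 47, 60, 99, 149.
Linear molecule, 4 cuts → 5 fragments:
  1–47 → 47 bp
  48–60 → 13 bp
  61–99 → 39 bp
  100–149 → 50 bp
  150–198 → 49 bp
Sorted largest to smallest: 50, 49, 47, 39, 13 bp.

50, 49, 47, 39, 13 bp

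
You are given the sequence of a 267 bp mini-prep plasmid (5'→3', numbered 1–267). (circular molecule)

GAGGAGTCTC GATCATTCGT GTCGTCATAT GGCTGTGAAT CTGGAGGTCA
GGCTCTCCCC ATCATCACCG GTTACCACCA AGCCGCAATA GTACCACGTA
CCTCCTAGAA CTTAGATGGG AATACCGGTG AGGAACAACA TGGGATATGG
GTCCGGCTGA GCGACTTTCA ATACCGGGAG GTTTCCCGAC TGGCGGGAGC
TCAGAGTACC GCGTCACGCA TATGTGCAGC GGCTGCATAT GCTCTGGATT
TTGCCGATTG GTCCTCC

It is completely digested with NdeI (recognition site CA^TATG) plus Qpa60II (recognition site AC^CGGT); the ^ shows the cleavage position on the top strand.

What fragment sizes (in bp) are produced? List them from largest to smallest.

NdeI sites (CATATG) start at positions 26, 219, 236.
NdeI cuts after base 2 of each site, so after positions 27, 220, 237.
Qpa60II sites (ACCGGT) start at positions 67, 124.
Qpa60II cuts after base 2 of each site, so after positions 68, 125.
Combined cut positions: 27, 68, 125, 220, 237.
Circular molecule, 5 cuts → 5 fragments:
  28–68 → 41 bp
  69–125 → 57 bp
  126–220 → 95 bp
  221–237 → 17 bp
  238–267 then 1–27 → 30 + 27 = 57 bp
Sorted largest to smallest: 95, 57, 57, 41, 17 bp.

95, 57, 57, 41, 17 bp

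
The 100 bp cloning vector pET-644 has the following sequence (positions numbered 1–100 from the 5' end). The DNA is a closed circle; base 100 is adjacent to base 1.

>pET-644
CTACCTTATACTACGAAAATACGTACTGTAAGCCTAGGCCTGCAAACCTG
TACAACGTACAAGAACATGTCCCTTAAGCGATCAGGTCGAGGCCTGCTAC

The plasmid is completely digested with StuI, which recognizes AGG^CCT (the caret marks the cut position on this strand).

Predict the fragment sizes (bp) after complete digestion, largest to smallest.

StuI sites (AGGCCT) start at positions 36, 90.
StuI cuts after base 3 of each site, so after positions 38, 92.
Circular molecule, 2 cuts → 2 fragments:
  39–92 → 54 bp
  93–100 then 1–38 → 8 + 38 = 46 bp
Sorted largest to smallest: 54, 46 bp.

54, 46 bp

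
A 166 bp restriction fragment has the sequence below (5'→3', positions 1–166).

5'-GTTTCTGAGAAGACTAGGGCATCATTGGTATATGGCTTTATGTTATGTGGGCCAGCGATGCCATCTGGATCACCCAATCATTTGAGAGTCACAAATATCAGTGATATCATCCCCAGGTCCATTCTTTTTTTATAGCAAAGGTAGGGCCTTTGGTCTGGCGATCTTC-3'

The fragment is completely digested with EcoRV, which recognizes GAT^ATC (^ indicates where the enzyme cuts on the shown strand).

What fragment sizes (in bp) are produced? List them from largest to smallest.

105, 61 bp

The EcoRV site (GATATC) starts at position 103.
EcoRV cuts after base 3 of each site, so after position 105.
Linear molecule, 1 cut → 2 fragments:
  1–105 → 105 bp
  106–166 → 61 bp
Sorted largest to smallest: 105, 61 bp.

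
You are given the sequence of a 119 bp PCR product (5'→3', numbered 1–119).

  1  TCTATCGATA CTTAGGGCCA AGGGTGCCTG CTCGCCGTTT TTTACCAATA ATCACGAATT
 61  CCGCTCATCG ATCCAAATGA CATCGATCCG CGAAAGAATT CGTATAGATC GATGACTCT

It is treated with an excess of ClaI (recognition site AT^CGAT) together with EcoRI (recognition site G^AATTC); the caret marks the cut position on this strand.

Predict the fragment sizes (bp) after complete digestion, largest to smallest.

51, 15, 13, 13, 12, 10, 5 bp

ClaI sites (ATCGAT) start at positions 4, 67, 82, 108.
ClaI cuts after base 2 of each site, so after positions 5, 68, 83, 109.
EcoRI sites (GAATTC) start at positions 56, 96.
EcoRI cuts after the first base of each site, so after positions 56, 96.
Combined cut positions: 5, 56, 68, 83, 96, 109.
Linear molecule, 6 cuts → 7 fragments:
  1–5 → 5 bp
  6–56 → 51 bp
  57–68 → 12 bp
  69–83 → 15 bp
  84–96 → 13 bp
  97–109 → 13 bp
  110–119 → 10 bp
Sorted largest to smallest: 51, 15, 13, 13, 12, 10, 5 bp.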